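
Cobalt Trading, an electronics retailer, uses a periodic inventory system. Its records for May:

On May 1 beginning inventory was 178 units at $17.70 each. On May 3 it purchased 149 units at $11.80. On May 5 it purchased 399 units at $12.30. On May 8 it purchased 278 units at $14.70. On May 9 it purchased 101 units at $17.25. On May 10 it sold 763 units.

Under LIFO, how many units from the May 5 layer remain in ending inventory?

15

May 10, 763 sold [LIFO — newest first]: 101 @ $17.25 + 278 @ $14.70 + 384 @ $12.30 = $10,552.05
Ending inventory: 178 @ $17.70 + 149 @ $11.80 + 15 @ $12.30 = $5,093.30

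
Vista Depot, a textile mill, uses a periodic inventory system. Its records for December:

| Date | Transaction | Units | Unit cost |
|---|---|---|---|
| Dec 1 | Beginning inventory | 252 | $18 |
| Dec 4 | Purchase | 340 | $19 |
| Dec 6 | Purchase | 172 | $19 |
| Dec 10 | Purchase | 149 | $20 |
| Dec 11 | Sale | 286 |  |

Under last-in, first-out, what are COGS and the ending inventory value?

Dec 11, 286 sold [LIFO — newest first]: 149 @ $20 + 137 @ $19 = $5,583
Ending inventory: 252 @ $18 + 340 @ $19 + 35 @ $19 = $11,661
Check: goods available $17,244 = COGS $5,583 + ending $11,661

COGS = $5,583; ending inventory = $11,661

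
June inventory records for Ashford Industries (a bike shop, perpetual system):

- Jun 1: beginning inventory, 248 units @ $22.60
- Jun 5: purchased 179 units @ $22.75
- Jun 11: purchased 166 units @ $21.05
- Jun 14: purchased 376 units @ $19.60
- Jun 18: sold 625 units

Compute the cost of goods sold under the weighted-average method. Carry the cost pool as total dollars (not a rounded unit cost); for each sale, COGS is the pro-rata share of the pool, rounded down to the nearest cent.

COGS = $13,248.80

After Jun 1: 248 on hand, pool $5,604.80 (≈ $22.6000 each)
After Jun 5: 427 on hand, pool $9,677.05 (≈ $22.6629 each)
After Jun 11: 593 on hand, pool $13,171.35 (≈ $22.2114 each)
After Jun 14: 969 on hand, pool $20,540.95 (≈ $21.1981 each)
Jun 18, sell 625: 625/969 × $20,540.95 → $13,248.80
Ending inventory (cost pool remaining) = $7,292.15
Check: goods available $20,540.95 = COGS $13,248.80 + ending $7,292.15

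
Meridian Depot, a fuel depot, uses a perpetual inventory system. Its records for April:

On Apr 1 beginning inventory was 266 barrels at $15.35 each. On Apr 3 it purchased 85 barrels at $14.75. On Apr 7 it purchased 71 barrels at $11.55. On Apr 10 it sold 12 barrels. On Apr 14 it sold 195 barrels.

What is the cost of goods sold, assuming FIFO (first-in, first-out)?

Apr 10, 12 sold [FIFO — oldest first]: 12 @ $15.35 = $184.20
Apr 14, 195 sold [FIFO — oldest first]: 195 @ $15.35 = $2,993.25
Total COGS = $184.20 + $2,993.25 = $3,177.45
Ending inventory: 59 @ $15.35 + 85 @ $14.75 + 71 @ $11.55 = $2,979.45

COGS = $3,177.45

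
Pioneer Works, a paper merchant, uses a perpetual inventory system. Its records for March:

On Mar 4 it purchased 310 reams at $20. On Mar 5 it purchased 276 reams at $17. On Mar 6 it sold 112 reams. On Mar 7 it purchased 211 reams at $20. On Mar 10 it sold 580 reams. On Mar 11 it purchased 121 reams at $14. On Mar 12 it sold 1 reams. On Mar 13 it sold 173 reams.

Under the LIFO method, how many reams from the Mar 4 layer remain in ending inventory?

52

Mar 6, 112 sold [LIFO — newest first]: 112 @ $17 = $1,904
Mar 10, 580 sold [LIFO — newest first]: 211 @ $20 + 164 @ $17 + 205 @ $20 = $11,108
Mar 12, 1 sold [LIFO — newest first]: 1 @ $14 = $14
Mar 13, 173 sold [LIFO — newest first]: 120 @ $14 + 53 @ $20 = $2,740
Total COGS = $1,904 + $11,108 + $14 + $2,740 = $15,766
Ending inventory: 52 @ $20 = $1,040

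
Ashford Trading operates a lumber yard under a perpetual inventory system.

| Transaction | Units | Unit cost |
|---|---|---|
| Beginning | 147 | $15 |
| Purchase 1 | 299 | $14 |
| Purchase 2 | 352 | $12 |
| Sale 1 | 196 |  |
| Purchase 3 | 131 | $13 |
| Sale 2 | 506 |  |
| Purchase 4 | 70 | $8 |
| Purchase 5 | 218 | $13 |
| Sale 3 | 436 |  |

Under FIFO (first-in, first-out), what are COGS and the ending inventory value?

COGS = $14,685; ending inventory = $1,027

Sale 1 (196) [FIFO — oldest first]: 147 @ $15 + 49 @ $14 = $2,891
Sale 2 (506) [FIFO — oldest first]: 250 @ $14 + 256 @ $12 = $6,572
Sale 3 (436) [FIFO — oldest first]: 96 @ $12 + 131 @ $13 + 70 @ $8 + 139 @ $13 = $5,222
Total COGS = $2,891 + $6,572 + $5,222 = $14,685
Ending inventory: 79 @ $13 = $1,027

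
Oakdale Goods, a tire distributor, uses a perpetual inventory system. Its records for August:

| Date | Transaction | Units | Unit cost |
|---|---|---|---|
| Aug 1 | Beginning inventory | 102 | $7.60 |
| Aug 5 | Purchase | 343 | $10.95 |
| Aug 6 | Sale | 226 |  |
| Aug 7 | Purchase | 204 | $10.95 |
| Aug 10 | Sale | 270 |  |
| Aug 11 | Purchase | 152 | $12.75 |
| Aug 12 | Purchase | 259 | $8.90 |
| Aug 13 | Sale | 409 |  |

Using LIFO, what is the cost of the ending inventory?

Aug 6, 226 sold [LIFO — newest first]: 226 @ $10.95 = $2,474.70
Aug 10, 270 sold [LIFO — newest first]: 204 @ $10.95 + 66 @ $10.95 = $2,956.50
Aug 13, 409 sold [LIFO — newest first]: 259 @ $8.90 + 150 @ $12.75 = $4,217.60
Total COGS = $2,474.70 + $2,956.50 + $4,217.60 = $9,648.80
Ending inventory: 102 @ $7.60 + 51 @ $10.95 + 2 @ $12.75 = $1,359.15

Ending inventory = $1,359.15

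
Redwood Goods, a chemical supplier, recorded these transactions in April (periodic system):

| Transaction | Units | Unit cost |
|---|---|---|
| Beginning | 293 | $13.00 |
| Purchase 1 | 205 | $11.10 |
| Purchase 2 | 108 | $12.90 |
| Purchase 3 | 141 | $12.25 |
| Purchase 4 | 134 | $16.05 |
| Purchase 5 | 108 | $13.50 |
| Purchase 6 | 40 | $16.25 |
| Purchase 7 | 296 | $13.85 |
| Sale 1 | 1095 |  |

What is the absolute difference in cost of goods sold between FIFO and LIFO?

FIFO COGS: 293 @ $13.00 + 205 @ $11.10 + 108 @ $12.90 + 141 @ $12.25 + 134 @ $16.05 + 108 @ $13.50 + 40 @ $16.25 + 66 @ $13.85 = $14,377.75
LIFO COGS: 296 @ $13.85 + 40 @ $16.25 + 108 @ $13.50 + 134 @ $16.05 + 141 @ $12.25 + 108 @ $12.90 + 205 @ $11.10 + 63 @ $13.00 = $14,573.25
Difference = |$14,377.75 − $14,573.25| = $195.50

$195.50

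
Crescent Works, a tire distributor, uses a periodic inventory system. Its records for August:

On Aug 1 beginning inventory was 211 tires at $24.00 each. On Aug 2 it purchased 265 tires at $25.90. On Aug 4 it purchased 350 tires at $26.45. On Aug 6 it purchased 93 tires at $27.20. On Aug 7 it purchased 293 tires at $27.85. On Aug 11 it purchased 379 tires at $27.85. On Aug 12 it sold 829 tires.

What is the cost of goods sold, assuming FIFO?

COGS = $21,266.60

Aug 12, 829 sold [FIFO — oldest first]: 211 @ $24.00 + 265 @ $25.90 + 350 @ $26.45 + 3 @ $27.20 = $21,266.60
Ending inventory: 90 @ $27.20 + 293 @ $27.85 + 379 @ $27.85 = $21,163.20
Check: goods available $42,429.80 = COGS $21,266.60 + ending $21,163.20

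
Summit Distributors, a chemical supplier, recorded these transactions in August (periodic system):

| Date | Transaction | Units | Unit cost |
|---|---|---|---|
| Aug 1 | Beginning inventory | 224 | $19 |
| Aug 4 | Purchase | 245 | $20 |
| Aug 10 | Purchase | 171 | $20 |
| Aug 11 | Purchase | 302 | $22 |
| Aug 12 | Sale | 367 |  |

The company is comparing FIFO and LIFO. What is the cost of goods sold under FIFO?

FIFO COGS: 224 @ $19 + 143 @ $20 = $7,116
LIFO COGS: 302 @ $22 + 65 @ $20 = $7,944

COGS = $7,116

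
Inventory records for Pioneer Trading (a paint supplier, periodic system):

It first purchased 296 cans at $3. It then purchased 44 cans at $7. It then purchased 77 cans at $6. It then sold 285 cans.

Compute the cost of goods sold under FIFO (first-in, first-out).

Sale 1 (285) [FIFO — oldest first]: 285 @ $3 = $855
Ending inventory: 11 @ $3 + 44 @ $7 + 77 @ $6 = $803
Check: goods available $1,658 = COGS $855 + ending $803

COGS = $855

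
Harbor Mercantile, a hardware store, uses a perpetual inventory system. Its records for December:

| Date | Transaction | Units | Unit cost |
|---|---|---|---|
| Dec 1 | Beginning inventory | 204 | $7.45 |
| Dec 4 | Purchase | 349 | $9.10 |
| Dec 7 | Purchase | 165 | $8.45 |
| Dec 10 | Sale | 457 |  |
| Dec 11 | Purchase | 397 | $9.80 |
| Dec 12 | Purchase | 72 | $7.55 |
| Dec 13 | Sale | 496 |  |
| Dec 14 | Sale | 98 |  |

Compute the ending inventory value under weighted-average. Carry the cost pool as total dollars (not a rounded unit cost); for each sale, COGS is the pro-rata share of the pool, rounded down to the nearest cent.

Ending inventory = $1,238.53

After Dec 1: 204 on hand, pool $1,519.80 (≈ $7.4500 each)
After Dec 4: 553 on hand, pool $4,695.70 (≈ $8.4913 each)
After Dec 7: 718 on hand, pool $6,089.95 (≈ $8.4818 each)
Dec 10, sell 457: 457/718 × $6,089.95 → $3,876.19
After Dec 11: 658 on hand, pool $6,104.36 (≈ $9.2771 each)
After Dec 12: 730 on hand, pool $6,647.96 (≈ $9.1068 each)
Dec 13, sell 496: 496/730 × $6,647.96 → $4,516.97
Dec 14, sell 98: 98/234 × $2,130.99 → $892.46
Total COGS = $3,876.19 + $4,516.97 + $892.46 = $9,285.62
Ending inventory (cost pool remaining) = $1,238.53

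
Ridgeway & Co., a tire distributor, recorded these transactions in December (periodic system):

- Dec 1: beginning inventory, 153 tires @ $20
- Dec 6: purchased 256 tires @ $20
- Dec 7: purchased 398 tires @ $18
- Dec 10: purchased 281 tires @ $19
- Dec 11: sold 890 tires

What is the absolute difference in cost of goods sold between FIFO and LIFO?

FIFO COGS: 153 @ $20 + 256 @ $20 + 398 @ $18 + 83 @ $19 = $16,921
LIFO COGS: 281 @ $19 + 398 @ $18 + 211 @ $20 = $16,723
Difference = |$16,921 − $16,723| = $198

$198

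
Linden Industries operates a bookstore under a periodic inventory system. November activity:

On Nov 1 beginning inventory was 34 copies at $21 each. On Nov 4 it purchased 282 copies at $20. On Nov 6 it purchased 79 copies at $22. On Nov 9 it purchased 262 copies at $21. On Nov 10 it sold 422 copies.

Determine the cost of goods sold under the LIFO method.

Nov 10, 422 sold [LIFO — newest first]: 262 @ $21 + 79 @ $22 + 81 @ $20 = $8,860
Ending inventory: 34 @ $21 + 201 @ $20 = $4,734
Check: goods available $13,594 = COGS $8,860 + ending $4,734

COGS = $8,860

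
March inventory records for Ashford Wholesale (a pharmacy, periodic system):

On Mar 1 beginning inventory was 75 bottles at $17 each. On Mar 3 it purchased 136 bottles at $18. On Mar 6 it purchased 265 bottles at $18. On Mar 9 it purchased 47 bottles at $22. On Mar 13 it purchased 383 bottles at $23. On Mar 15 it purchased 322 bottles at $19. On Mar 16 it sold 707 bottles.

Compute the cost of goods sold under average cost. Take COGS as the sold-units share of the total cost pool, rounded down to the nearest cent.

Mar 16, sell 707: 707/1228 × $24,454.00 → $14,078.97
Ending inventory (cost pool remaining) = $10,375.03

COGS = $14,078.97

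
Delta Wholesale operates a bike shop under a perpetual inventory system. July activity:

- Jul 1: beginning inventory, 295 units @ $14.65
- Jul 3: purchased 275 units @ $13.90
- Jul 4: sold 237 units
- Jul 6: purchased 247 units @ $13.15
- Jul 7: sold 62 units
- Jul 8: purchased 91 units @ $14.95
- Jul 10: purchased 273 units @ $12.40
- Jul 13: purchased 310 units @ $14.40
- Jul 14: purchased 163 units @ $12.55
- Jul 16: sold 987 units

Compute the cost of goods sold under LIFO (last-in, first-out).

Jul 4, 237 sold [LIFO — newest first]: 237 @ $13.90 = $3,294.30
Jul 7, 62 sold [LIFO — newest first]: 62 @ $13.15 = $815.30
Jul 16, 987 sold [LIFO — newest first]: 163 @ $12.55 + 310 @ $14.40 + 273 @ $12.40 + 91 @ $14.95 + 150 @ $13.15 = $13,227.80
Total COGS = $3,294.30 + $815.30 + $13,227.80 = $17,337.40
Ending inventory: 295 @ $14.65 + 38 @ $13.90 + 35 @ $13.15 = $5,310.20
Check: goods available $22,647.60 = COGS $17,337.40 + ending $5,310.20

COGS = $17,337.40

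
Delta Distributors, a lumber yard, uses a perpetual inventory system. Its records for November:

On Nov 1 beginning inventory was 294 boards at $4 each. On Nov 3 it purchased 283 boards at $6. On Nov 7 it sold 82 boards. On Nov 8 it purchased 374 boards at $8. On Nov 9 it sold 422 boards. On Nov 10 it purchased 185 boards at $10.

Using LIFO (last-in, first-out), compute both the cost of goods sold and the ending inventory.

Nov 7, 82 sold [LIFO — newest first]: 82 @ $6 = $492
Nov 9, 422 sold [LIFO — newest first]: 374 @ $8 + 48 @ $6 = $3,280
Total COGS = $492 + $3,280 = $3,772
Ending inventory: 294 @ $4 + 153 @ $6 + 185 @ $10 = $3,944

COGS = $3,772; ending inventory = $3,944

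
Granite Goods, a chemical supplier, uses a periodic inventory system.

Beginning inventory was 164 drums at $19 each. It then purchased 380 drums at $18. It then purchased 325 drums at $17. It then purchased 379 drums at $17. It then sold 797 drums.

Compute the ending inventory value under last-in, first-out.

Ending inventory = $8,282

Sale 1 (797) [LIFO — newest first]: 379 @ $17 + 325 @ $17 + 93 @ $18 = $13,642
Ending inventory: 164 @ $19 + 287 @ $18 = $8,282
Check: goods available $21,924 = COGS $13,642 + ending $8,282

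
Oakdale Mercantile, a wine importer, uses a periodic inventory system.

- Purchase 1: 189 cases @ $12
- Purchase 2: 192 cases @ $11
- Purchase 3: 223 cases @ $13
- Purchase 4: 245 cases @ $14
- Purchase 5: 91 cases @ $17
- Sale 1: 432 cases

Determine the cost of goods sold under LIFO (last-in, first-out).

COGS = $6,225

Sale 1 (432) [LIFO — newest first]: 91 @ $17 + 245 @ $14 + 96 @ $13 = $6,225
Ending inventory: 189 @ $12 + 192 @ $11 + 127 @ $13 = $6,031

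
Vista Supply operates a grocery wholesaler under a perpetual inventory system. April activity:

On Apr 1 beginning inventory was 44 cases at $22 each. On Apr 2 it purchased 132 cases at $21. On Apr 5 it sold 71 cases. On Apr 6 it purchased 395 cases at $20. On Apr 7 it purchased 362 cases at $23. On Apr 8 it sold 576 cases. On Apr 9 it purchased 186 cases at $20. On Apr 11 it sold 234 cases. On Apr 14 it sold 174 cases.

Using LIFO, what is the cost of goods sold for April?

COGS = $22,298

Apr 5, 71 sold [LIFO — newest first]: 71 @ $21 = $1,491
Apr 8, 576 sold [LIFO — newest first]: 362 @ $23 + 214 @ $20 = $12,606
Apr 11, 234 sold [LIFO — newest first]: 186 @ $20 + 48 @ $20 = $4,680
Apr 14, 174 sold [LIFO — newest first]: 133 @ $20 + 41 @ $21 = $3,521
Total COGS = $1,491 + $12,606 + $4,680 + $3,521 = $22,298
Ending inventory: 44 @ $22 + 20 @ $21 = $1,388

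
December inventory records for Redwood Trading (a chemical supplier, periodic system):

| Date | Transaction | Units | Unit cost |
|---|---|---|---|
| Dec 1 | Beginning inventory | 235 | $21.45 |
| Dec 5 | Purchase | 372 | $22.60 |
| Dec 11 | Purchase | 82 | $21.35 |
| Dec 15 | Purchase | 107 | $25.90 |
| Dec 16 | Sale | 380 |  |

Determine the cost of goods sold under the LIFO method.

Dec 16, 380 sold [LIFO — newest first]: 107 @ $25.90 + 82 @ $21.35 + 191 @ $22.60 = $8,838.60
Ending inventory: 235 @ $21.45 + 181 @ $22.60 = $9,131.35
Check: goods available $17,969.95 = COGS $8,838.60 + ending $9,131.35

COGS = $8,838.60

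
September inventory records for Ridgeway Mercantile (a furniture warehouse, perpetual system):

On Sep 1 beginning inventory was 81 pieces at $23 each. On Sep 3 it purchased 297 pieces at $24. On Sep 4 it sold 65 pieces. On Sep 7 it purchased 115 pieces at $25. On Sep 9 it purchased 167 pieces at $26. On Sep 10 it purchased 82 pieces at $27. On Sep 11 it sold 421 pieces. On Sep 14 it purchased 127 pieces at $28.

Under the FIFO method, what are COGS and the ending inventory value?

COGS = $11,691; ending inventory = $10,287

Sep 4, 65 sold [FIFO — oldest first]: 65 @ $23 = $1,495
Sep 11, 421 sold [FIFO — oldest first]: 16 @ $23 + 297 @ $24 + 108 @ $25 = $10,196
Total COGS = $1,495 + $10,196 = $11,691
Ending inventory: 7 @ $25 + 167 @ $26 + 82 @ $27 + 127 @ $28 = $10,287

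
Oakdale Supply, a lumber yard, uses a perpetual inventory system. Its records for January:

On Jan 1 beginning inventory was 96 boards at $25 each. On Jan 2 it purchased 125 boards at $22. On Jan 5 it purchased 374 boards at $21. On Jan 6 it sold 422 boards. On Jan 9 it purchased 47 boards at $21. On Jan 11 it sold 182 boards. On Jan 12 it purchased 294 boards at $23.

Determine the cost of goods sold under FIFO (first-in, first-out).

Jan 6, 422 sold [FIFO — oldest first]: 96 @ $25 + 125 @ $22 + 201 @ $21 = $9,371
Jan 11, 182 sold [FIFO — oldest first]: 173 @ $21 + 9 @ $21 = $3,822
Total COGS = $9,371 + $3,822 = $13,193
Ending inventory: 38 @ $21 + 294 @ $23 = $7,560
Check: goods available $20,753 = COGS $13,193 + ending $7,560

COGS = $13,193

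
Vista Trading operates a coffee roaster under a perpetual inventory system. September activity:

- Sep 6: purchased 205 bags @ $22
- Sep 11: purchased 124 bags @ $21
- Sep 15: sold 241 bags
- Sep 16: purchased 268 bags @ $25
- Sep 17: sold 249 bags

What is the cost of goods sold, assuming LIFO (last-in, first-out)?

COGS = $11,403

Sep 15, 241 sold [LIFO — newest first]: 124 @ $21 + 117 @ $22 = $5,178
Sep 17, 249 sold [LIFO — newest first]: 249 @ $25 = $6,225
Total COGS = $5,178 + $6,225 = $11,403
Ending inventory: 88 @ $22 + 19 @ $25 = $2,411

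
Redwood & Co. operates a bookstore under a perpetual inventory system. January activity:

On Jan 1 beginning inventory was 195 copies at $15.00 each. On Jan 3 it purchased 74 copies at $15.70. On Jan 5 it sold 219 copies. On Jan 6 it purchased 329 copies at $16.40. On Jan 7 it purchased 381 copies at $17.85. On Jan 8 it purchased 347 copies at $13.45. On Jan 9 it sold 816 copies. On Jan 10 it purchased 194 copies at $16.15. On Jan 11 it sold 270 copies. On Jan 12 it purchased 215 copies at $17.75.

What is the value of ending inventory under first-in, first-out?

Jan 5, 219 sold [FIFO — oldest first]: 195 @ $15.00 + 24 @ $15.70 = $3,301.80
Jan 9, 816 sold [FIFO — oldest first]: 50 @ $15.70 + 329 @ $16.40 + 381 @ $17.85 + 56 @ $13.45 = $13,734.65
Jan 11, 270 sold [FIFO — oldest first]: 270 @ $13.45 = $3,631.50
Total COGS = $3,301.80 + $13,734.65 + $3,631.50 = $20,667.95
Ending inventory: 21 @ $13.45 + 194 @ $16.15 + 215 @ $17.75 = $7,231.80

Ending inventory = $7,231.80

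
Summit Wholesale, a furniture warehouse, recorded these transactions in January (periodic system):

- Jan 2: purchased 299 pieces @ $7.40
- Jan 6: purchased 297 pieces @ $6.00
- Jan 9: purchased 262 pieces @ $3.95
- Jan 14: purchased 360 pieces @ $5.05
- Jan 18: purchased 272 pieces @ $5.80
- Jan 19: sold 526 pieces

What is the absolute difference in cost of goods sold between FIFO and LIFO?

$714.30

FIFO COGS: 299 @ $7.40 + 227 @ $6.00 = $3,574.60
LIFO COGS: 272 @ $5.80 + 254 @ $5.05 = $2,860.30
Difference = |$3,574.60 − $2,860.30| = $714.30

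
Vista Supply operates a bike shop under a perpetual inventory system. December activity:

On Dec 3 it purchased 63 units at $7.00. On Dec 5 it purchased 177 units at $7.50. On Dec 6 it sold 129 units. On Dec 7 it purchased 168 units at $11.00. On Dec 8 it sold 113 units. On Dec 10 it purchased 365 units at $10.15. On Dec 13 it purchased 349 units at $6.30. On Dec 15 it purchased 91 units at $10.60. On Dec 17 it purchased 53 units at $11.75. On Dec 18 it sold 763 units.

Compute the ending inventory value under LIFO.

Dec 6, 129 sold [LIFO — newest first]: 129 @ $7.50 = $967.50
Dec 8, 113 sold [LIFO — newest first]: 113 @ $11.00 = $1,243.00
Dec 18, 763 sold [LIFO — newest first]: 53 @ $11.75 + 91 @ $10.60 + 349 @ $6.30 + 270 @ $10.15 = $6,526.55
Total COGS = $967.50 + $1,243.00 + $6,526.55 = $8,737.05
Ending inventory: 63 @ $7.00 + 48 @ $7.50 + 55 @ $11.00 + 95 @ $10.15 = $2,370.25

Ending inventory = $2,370.25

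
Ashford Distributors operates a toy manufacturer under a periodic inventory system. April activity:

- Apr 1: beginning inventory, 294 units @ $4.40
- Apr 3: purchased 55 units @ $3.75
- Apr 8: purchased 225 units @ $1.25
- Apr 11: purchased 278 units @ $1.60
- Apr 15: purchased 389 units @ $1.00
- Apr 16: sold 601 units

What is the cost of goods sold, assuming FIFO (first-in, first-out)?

Apr 16, 601 sold [FIFO — oldest first]: 294 @ $4.40 + 55 @ $3.75 + 225 @ $1.25 + 27 @ $1.60 = $1,824.30
Ending inventory: 251 @ $1.60 + 389 @ $1.00 = $790.60
Check: goods available $2,614.90 = COGS $1,824.30 + ending $790.60

COGS = $1,824.30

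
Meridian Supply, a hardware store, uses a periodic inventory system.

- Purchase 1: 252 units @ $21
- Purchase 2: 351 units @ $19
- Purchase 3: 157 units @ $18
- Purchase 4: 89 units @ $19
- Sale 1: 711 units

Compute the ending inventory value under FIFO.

Sale 1 (711) [FIFO — oldest first]: 252 @ $21 + 351 @ $19 + 108 @ $18 = $13,905
Ending inventory: 49 @ $18 + 89 @ $19 = $2,573
Check: goods available $16,478 = COGS $13,905 + ending $2,573

Ending inventory = $2,573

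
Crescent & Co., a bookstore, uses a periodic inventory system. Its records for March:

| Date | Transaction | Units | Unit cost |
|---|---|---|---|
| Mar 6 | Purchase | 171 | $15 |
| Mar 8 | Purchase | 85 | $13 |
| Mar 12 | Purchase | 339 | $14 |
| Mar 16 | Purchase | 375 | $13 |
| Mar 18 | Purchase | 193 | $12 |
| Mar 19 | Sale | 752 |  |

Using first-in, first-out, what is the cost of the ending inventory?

Mar 19, 752 sold [FIFO — oldest first]: 171 @ $15 + 85 @ $13 + 339 @ $14 + 157 @ $13 = $10,457
Ending inventory: 218 @ $13 + 193 @ $12 = $5,150

Ending inventory = $5,150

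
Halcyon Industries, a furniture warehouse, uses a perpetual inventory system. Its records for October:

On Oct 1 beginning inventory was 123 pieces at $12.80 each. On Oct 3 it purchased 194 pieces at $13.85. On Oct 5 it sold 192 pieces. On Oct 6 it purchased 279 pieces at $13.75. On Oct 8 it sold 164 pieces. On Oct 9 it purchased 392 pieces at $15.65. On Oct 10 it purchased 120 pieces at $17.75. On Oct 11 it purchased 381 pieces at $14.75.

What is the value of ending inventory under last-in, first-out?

Ending inventory = $17,067.90

Oct 5, 192 sold [LIFO — newest first]: 192 @ $13.85 = $2,659.20
Oct 8, 164 sold [LIFO — newest first]: 164 @ $13.75 = $2,255.00
Total COGS = $2,659.20 + $2,255.00 = $4,914.20
Ending inventory: 123 @ $12.80 + 2 @ $13.85 + 115 @ $13.75 + 392 @ $15.65 + 120 @ $17.75 + 381 @ $14.75 = $17,067.90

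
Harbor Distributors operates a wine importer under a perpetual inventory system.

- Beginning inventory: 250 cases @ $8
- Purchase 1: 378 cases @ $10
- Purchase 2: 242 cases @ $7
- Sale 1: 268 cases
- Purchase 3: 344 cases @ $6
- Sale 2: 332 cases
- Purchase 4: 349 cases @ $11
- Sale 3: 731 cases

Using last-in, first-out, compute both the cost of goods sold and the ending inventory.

Sale 1 (268) [LIFO — newest first]: 242 @ $7 + 26 @ $10 = $1,954
Sale 2 (332) [LIFO — newest first]: 332 @ $6 = $1,992
Sale 3 (731) [LIFO — newest first]: 349 @ $11 + 12 @ $6 + 352 @ $10 + 18 @ $8 = $7,575
Total COGS = $1,954 + $1,992 + $7,575 = $11,521
Ending inventory: 232 @ $8 = $1,856
Check: goods available $13,377 = COGS $11,521 + ending $1,856

COGS = $11,521; ending inventory = $1,856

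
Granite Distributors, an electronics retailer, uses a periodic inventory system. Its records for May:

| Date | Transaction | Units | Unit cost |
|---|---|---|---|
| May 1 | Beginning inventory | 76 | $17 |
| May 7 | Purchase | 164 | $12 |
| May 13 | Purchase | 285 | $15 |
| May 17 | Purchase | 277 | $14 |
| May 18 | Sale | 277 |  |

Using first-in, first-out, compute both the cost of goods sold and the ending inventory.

May 18, 277 sold [FIFO — oldest first]: 76 @ $17 + 164 @ $12 + 37 @ $15 = $3,815
Ending inventory: 248 @ $15 + 277 @ $14 = $7,598

COGS = $3,815; ending inventory = $7,598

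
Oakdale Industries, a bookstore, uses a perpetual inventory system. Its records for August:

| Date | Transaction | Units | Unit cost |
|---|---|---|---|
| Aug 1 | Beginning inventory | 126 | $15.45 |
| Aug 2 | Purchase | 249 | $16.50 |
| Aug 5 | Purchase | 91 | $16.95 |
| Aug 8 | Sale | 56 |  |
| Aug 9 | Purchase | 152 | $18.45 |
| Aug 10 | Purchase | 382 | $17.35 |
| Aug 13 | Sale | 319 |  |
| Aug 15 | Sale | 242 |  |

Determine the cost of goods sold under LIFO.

Aug 8, 56 sold [LIFO — newest first]: 56 @ $16.95 = $949.20
Aug 13, 319 sold [LIFO — newest first]: 319 @ $17.35 = $5,534.65
Aug 15, 242 sold [LIFO — newest first]: 63 @ $17.35 + 152 @ $18.45 + 27 @ $16.95 = $4,355.10
Total COGS = $949.20 + $5,534.65 + $4,355.10 = $10,838.95
Ending inventory: 126 @ $15.45 + 249 @ $16.50 + 8 @ $16.95 = $6,190.80

COGS = $10,838.95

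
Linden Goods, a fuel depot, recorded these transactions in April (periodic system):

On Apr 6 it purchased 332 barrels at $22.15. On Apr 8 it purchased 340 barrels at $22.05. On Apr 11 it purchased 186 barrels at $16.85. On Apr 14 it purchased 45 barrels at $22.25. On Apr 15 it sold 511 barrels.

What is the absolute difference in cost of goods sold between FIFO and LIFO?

$991.40

FIFO COGS: 332 @ $22.15 + 179 @ $22.05 = $11,300.75
LIFO COGS: 45 @ $22.25 + 186 @ $16.85 + 280 @ $22.05 = $10,309.35
Difference = |$11,300.75 − $10,309.35| = $991.40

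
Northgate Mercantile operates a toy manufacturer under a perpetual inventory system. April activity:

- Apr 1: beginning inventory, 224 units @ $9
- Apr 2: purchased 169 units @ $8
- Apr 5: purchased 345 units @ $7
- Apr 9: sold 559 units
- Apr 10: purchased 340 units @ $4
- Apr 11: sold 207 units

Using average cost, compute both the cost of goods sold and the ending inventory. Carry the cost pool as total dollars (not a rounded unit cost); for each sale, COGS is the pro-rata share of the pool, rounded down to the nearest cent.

After Apr 1: 224 on hand, pool $2,016.00 (≈ $9.0000 each)
After Apr 2: 393 on hand, pool $3,368.00 (≈ $8.5700 each)
After Apr 5: 738 on hand, pool $5,783.00 (≈ $7.8360 each)
Apr 9, sell 559: 559/738 × $5,783.00 → $4,380.34
After Apr 10: 519 on hand, pool $2,762.66 (≈ $5.3230 each)
Apr 11, sell 207: 207/519 × $2,762.66 → $1,101.87
Total COGS = $4,380.34 + $1,101.87 = $5,482.21
Ending inventory (cost pool remaining) = $1,660.79
Check: goods available $7,143.00 = COGS $5,482.21 + ending $1,660.79

COGS = $5,482.21; ending inventory = $1,660.79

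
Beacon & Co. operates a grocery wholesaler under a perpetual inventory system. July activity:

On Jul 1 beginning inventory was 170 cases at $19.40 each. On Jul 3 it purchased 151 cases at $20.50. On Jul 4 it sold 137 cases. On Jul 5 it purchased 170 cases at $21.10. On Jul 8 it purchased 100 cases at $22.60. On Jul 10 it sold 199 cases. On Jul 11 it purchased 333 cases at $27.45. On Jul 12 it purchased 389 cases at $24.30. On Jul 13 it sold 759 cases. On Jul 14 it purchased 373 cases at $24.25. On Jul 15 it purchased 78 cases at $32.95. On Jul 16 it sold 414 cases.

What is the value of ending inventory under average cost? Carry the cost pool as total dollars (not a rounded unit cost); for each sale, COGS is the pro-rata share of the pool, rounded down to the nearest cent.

Ending inventory = $6,463.15

After Jul 1: 170 on hand, pool $3,298.00 (≈ $19.4000 each)
After Jul 3: 321 on hand, pool $6,393.50 (≈ $19.9174 each)
Jul 4, sell 137: 137/321 × $6,393.50 → $2,728.69
After Jul 5: 354 on hand, pool $7,251.81 (≈ $20.4853 each)
After Jul 8: 454 on hand, pool $9,511.81 (≈ $20.9511 each)
Jul 10, sell 199: 199/454 × $9,511.81 → $4,169.27
After Jul 11: 588 on hand, pool $14,483.39 (≈ $24.6316 each)
After Jul 12: 977 on hand, pool $23,936.09 (≈ $24.4996 each)
Jul 13, sell 759: 759/977 × $23,936.09 → $18,595.18
After Jul 14: 591 on hand, pool $14,386.16 (≈ $24.3421 each)
After Jul 15: 669 on hand, pool $16,956.26 (≈ $25.3457 each)
Jul 16, sell 414: 414/669 × $16,956.26 → $10,493.11
Total COGS = $2,728.69 + $4,169.27 + $18,595.18 + $10,493.11 = $35,986.25
Ending inventory (cost pool remaining) = $6,463.15
Check: goods available $42,449.40 = COGS $35,986.25 + ending $6,463.15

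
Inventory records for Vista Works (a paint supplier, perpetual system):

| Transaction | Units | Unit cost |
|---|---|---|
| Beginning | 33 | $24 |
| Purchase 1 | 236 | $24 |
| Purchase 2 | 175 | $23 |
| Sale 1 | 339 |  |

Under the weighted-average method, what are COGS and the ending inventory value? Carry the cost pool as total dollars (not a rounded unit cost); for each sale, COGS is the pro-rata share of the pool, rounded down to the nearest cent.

COGS = $8,002.38; ending inventory = $2,478.62

After Beginning: 33 on hand, pool $792.00 (≈ $24.0000 each)
After Purchase 1: 269 on hand, pool $6,456.00 (≈ $24.0000 each)
After Purchase 2: 444 on hand, pool $10,481.00 (≈ $23.6059 each)
Sale 1, sell 339: 339/444 × $10,481.00 → $8,002.38
Ending inventory (cost pool remaining) = $2,478.62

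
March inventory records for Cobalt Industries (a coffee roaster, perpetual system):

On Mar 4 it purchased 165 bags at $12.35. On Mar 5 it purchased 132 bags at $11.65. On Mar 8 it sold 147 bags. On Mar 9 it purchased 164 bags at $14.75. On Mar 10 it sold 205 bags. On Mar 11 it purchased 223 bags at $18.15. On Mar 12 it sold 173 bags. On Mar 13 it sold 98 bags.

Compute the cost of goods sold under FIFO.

Mar 8, 147 sold [FIFO — oldest first]: 147 @ $12.35 = $1,815.45
Mar 10, 205 sold [FIFO — oldest first]: 18 @ $12.35 + 132 @ $11.65 + 55 @ $14.75 = $2,571.35
Mar 12, 173 sold [FIFO — oldest first]: 109 @ $14.75 + 64 @ $18.15 = $2,769.35
Mar 13, 98 sold [FIFO — oldest first]: 98 @ $18.15 = $1,778.70
Total COGS = $1,815.45 + $2,571.35 + $2,769.35 + $1,778.70 = $8,934.85
Ending inventory: 61 @ $18.15 = $1,107.15

COGS = $8,934.85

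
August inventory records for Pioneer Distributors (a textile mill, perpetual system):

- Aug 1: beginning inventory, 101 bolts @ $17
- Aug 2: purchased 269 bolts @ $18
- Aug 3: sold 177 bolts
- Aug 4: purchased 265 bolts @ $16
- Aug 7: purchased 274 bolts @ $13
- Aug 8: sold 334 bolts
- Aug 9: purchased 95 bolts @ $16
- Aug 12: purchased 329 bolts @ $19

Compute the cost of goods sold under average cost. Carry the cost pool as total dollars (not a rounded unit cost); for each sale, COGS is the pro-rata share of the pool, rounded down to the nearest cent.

COGS = $8,258.70

After Aug 1: 101 on hand, pool $1,717.00 (≈ $17.0000 each)
After Aug 2: 370 on hand, pool $6,559.00 (≈ $17.7270 each)
Aug 3, sell 177: 177/370 × $6,559.00 → $3,137.68
After Aug 4: 458 on hand, pool $7,661.32 (≈ $16.7278 each)
After Aug 7: 732 on hand, pool $11,223.32 (≈ $15.3324 each)
Aug 8, sell 334: 334/732 × $11,223.32 → $5,121.02
After Aug 9: 493 on hand, pool $7,622.30 (≈ $15.4611 each)
After Aug 12: 822 on hand, pool $13,873.30 (≈ $16.8775 each)
Total COGS = $3,137.68 + $5,121.02 = $8,258.70
Ending inventory (cost pool remaining) = $13,873.30
Check: goods available $22,132.00 = COGS $8,258.70 + ending $13,873.30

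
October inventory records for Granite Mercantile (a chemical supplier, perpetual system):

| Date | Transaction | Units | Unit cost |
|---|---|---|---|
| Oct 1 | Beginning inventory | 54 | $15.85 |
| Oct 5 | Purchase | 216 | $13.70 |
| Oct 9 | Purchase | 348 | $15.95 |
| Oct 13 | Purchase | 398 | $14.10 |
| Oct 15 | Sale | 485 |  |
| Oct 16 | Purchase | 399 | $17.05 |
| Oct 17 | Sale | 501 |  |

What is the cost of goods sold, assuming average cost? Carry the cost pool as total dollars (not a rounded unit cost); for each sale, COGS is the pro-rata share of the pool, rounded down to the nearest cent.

COGS = $15,031.42

After Oct 1: 54 on hand, pool $855.90 (≈ $15.8500 each)
After Oct 5: 270 on hand, pool $3,815.10 (≈ $14.1300 each)
After Oct 9: 618 on hand, pool $9,365.70 (≈ $15.1549 each)
After Oct 13: 1016 on hand, pool $14,977.50 (≈ $14.7416 each)
Oct 15, sell 485: 485/1016 × $14,977.50 → $7,149.69
After Oct 16: 930 on hand, pool $14,630.76 (≈ $15.7320 each)
Oct 17, sell 501: 501/930 × $14,630.76 → $7,881.73
Total COGS = $7,149.69 + $7,881.73 = $15,031.42
Ending inventory (cost pool remaining) = $6,749.03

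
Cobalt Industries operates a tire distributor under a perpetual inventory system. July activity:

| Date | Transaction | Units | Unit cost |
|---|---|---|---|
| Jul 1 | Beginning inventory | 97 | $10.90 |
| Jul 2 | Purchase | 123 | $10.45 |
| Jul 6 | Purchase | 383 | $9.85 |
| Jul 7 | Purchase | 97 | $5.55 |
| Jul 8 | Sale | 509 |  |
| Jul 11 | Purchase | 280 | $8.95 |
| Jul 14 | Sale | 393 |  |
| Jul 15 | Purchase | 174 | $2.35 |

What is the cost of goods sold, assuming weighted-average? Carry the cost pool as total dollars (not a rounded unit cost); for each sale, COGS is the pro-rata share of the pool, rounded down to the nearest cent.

COGS = $8,443.89

After Jul 1: 97 on hand, pool $1,057.30 (≈ $10.9000 each)
After Jul 2: 220 on hand, pool $2,342.65 (≈ $10.6484 each)
After Jul 6: 603 on hand, pool $6,115.20 (≈ $10.1413 each)
After Jul 7: 700 on hand, pool $6,653.55 (≈ $9.5051 each)
Jul 8, sell 509: 509/700 × $6,653.55 → $4,838.08
After Jul 11: 471 on hand, pool $4,321.47 (≈ $9.1751 each)
Jul 14, sell 393: 393/471 × $4,321.47 → $3,605.81
After Jul 15: 252 on hand, pool $1,124.56 (≈ $4.4625 each)
Total COGS = $4,838.08 + $3,605.81 = $8,443.89
Ending inventory (cost pool remaining) = $1,124.56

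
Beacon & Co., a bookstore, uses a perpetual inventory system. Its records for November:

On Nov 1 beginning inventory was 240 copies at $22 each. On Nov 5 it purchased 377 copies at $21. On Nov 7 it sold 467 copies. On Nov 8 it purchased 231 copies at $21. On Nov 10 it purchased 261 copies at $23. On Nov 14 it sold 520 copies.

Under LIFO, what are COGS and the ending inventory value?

Nov 7, 467 sold [LIFO — newest first]: 377 @ $21 + 90 @ $22 = $9,897
Nov 14, 520 sold [LIFO — newest first]: 261 @ $23 + 231 @ $21 + 28 @ $22 = $11,470
Total COGS = $9,897 + $11,470 = $21,367
Ending inventory: 122 @ $22 = $2,684
Check: goods available $24,051 = COGS $21,367 + ending $2,684

COGS = $21,367; ending inventory = $2,684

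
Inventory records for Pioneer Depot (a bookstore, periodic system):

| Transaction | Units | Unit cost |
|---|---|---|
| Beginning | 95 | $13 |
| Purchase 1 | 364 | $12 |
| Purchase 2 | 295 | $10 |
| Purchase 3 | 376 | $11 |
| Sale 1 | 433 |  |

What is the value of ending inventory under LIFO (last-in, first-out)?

Ending inventory = $7,983

Sale 1 (433) [LIFO — newest first]: 376 @ $11 + 57 @ $10 = $4,706
Ending inventory: 95 @ $13 + 364 @ $12 + 238 @ $10 = $7,983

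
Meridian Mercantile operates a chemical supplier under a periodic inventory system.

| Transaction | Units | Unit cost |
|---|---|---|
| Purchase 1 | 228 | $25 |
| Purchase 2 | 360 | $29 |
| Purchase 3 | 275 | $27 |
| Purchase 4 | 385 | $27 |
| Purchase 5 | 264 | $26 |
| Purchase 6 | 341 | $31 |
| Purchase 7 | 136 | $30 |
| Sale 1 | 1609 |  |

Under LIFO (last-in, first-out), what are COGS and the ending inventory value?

COGS = $45,367; ending inventory = $10,108

Sale 1 (1609) [LIFO — newest first]: 136 @ $30 + 341 @ $31 + 264 @ $26 + 385 @ $27 + 275 @ $27 + 208 @ $29 = $45,367
Ending inventory: 228 @ $25 + 152 @ $29 = $10,108
Check: goods available $55,475 = COGS $45,367 + ending $10,108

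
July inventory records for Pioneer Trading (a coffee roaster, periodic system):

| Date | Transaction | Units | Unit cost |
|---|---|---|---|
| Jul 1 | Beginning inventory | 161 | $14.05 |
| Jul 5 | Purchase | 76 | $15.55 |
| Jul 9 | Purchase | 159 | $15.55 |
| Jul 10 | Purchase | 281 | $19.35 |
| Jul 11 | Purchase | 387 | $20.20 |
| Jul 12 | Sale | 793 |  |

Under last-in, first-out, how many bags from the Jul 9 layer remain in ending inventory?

Jul 12, 793 sold [LIFO — newest first]: 387 @ $20.20 + 281 @ $19.35 + 125 @ $15.55 = $15,198.50
Ending inventory: 161 @ $14.05 + 76 @ $15.55 + 34 @ $15.55 = $3,972.55
Check: goods available $19,171.05 = COGS $15,198.50 + ending $3,972.55

34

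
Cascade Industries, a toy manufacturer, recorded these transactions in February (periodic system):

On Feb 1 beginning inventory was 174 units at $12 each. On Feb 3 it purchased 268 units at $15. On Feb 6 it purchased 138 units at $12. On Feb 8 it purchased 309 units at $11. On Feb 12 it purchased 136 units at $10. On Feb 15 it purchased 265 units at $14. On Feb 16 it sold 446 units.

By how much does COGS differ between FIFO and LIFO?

$591

FIFO COGS: 174 @ $12 + 268 @ $15 + 4 @ $12 = $6,156
LIFO COGS: 265 @ $14 + 136 @ $10 + 45 @ $11 = $5,565
Difference = |$6,156 − $5,565| = $591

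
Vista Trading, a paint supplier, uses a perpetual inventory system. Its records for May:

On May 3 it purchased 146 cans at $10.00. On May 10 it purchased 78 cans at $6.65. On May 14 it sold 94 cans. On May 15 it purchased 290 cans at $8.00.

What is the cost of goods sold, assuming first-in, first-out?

May 14, 94 sold [FIFO — oldest first]: 94 @ $10.00 = $940.00
Ending inventory: 52 @ $10.00 + 78 @ $6.65 + 290 @ $8.00 = $3,358.70

COGS = $940.00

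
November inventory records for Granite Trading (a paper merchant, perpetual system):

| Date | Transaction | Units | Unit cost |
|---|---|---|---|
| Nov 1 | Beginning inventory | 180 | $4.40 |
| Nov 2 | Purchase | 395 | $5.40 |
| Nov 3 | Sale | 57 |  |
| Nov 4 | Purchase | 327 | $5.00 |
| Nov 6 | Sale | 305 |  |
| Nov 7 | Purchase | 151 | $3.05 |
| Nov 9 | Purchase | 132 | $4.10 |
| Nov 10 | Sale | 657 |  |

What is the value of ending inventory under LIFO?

Nov 3, 57 sold [LIFO — newest first]: 57 @ $5.40 = $307.80
Nov 6, 305 sold [LIFO — newest first]: 305 @ $5.00 = $1,525.00
Nov 10, 657 sold [LIFO — newest first]: 132 @ $4.10 + 151 @ $3.05 + 22 @ $5.00 + 338 @ $5.40 + 14 @ $4.40 = $2,998.55
Total COGS = $307.80 + $1,525.00 + $2,998.55 = $4,831.35
Ending inventory: 166 @ $4.40 = $730.40

Ending inventory = $730.40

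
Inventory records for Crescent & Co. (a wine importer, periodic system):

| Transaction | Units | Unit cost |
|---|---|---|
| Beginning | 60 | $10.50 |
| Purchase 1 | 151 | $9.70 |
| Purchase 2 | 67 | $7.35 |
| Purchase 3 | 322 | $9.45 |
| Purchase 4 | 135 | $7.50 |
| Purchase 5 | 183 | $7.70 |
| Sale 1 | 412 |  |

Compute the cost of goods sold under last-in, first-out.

Sale 1 (412) [LIFO — newest first]: 183 @ $7.70 + 135 @ $7.50 + 94 @ $9.45 = $3,309.90
Ending inventory: 60 @ $10.50 + 151 @ $9.70 + 67 @ $7.35 + 228 @ $9.45 = $4,741.75
Check: goods available $8,051.65 = COGS $3,309.90 + ending $4,741.75

COGS = $3,309.90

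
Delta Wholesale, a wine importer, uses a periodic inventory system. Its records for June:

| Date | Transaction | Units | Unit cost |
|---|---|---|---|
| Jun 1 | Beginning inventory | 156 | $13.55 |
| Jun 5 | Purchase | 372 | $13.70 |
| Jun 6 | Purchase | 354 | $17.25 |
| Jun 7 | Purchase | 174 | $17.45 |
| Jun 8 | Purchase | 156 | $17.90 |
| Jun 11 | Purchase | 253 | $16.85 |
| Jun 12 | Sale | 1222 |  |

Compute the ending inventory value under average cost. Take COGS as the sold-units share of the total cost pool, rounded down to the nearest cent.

Ending inventory = $3,882.77

Jun 12, sell 1222: 1222/1465 × $23,408.45 → $19,525.68
Ending inventory (cost pool remaining) = $3,882.77
Check: goods available $23,408.45 = COGS $19,525.68 + ending $3,882.77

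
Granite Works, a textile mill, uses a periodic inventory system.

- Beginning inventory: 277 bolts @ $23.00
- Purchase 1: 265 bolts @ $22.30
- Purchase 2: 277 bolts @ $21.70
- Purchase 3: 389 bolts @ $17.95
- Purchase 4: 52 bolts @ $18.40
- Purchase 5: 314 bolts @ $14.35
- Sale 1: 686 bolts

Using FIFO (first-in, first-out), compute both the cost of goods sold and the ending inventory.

Sale 1 (686) [FIFO — oldest first]: 277 @ $23.00 + 265 @ $22.30 + 144 @ $21.70 = $15,405.30
Ending inventory: 133 @ $21.70 + 389 @ $17.95 + 52 @ $18.40 + 314 @ $14.35 = $15,331.35

COGS = $15,405.30; ending inventory = $15,331.35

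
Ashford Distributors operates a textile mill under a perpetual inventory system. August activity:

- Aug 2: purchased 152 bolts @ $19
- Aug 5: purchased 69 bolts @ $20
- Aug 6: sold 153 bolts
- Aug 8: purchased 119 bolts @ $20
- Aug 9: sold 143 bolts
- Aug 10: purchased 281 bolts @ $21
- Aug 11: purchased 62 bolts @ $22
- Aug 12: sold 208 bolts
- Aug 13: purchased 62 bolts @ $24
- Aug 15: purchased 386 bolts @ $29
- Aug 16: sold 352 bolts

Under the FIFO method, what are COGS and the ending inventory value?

Aug 6, 153 sold [FIFO — oldest first]: 152 @ $19 + 1 @ $20 = $2,908
Aug 9, 143 sold [FIFO — oldest first]: 68 @ $20 + 75 @ $20 = $2,860
Aug 12, 208 sold [FIFO — oldest first]: 44 @ $20 + 164 @ $21 = $4,324
Aug 16, 352 sold [FIFO — oldest first]: 117 @ $21 + 62 @ $22 + 62 @ $24 + 111 @ $29 = $8,528
Total COGS = $2,908 + $2,860 + $4,324 + $8,528 = $18,620
Ending inventory: 275 @ $29 = $7,975
Check: goods available $26,595 = COGS $18,620 + ending $7,975

COGS = $18,620; ending inventory = $7,975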